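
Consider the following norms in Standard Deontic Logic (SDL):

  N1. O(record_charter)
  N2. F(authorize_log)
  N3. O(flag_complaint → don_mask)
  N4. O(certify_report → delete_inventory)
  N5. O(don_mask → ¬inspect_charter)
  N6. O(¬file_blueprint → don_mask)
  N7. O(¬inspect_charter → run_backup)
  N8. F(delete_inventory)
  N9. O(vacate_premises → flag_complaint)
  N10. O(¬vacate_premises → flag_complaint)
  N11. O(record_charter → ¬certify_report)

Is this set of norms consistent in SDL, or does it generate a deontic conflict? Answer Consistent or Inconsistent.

Consistent

Premise 4 is O(certify_report → delete_inventory), but O(certify_report) is not derivable from the premises, so it does not yield O(delete_inventory).
So O(delete_inventory) is not derivable, and the apparent clash with O(¬delete_inventory) does not arise.
A world satisfying every obligation exists (e.g. authorize_log=false, certify_report=false, delete_inventory=false, don_mask=true, file_blueprint=false, flag_complaint=true, inspect_charter=false, record_charter=true, run_backup=true, vacate_premises=false); no atom is both obligatory and forbidden, so the set is consistent.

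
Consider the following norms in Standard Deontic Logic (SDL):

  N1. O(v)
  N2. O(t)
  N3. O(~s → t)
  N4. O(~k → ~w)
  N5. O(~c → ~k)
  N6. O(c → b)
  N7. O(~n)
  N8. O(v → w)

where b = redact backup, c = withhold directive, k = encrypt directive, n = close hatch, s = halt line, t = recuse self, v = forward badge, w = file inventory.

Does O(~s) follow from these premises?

No

Premise 3 is O(~s → t); even if O(t) held, inferring O(~s) would be affirming the consequent — invalid.
No other premise forces O(~s). An ideal world satisfying every premise can still have ~s false, so O(~s) is not derivable.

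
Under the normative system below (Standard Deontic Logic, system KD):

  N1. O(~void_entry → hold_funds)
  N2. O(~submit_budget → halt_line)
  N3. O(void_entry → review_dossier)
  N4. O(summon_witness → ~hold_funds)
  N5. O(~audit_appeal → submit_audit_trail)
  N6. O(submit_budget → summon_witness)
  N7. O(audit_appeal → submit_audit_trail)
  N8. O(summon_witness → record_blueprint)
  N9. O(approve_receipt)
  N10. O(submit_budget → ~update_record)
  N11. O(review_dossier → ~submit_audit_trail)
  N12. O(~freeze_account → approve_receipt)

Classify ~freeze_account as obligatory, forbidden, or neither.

Premise 12 is O(~freeze_account → approve_receipt); even if O(approve_receipt) held, inferring O(~freeze_account) would be affirming the consequent — invalid.
No premise or chain of K-axiom applications forces O(~freeze_account), and none forces O(freeze_account). So ~freeze_account is neither obligatory nor forbidden under these norms.

Neither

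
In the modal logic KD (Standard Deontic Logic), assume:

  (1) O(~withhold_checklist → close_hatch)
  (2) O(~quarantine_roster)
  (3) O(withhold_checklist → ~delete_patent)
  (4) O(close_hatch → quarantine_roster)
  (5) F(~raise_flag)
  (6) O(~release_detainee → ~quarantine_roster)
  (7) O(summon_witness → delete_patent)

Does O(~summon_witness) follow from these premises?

Yes

Premise 2 states O(~quarantine_roster) outright.
Premise 4 is O(close_hatch → quarantine_roster); contrapositively O(~quarantine_roster → ~close_hatch). Since O(~quarantine_roster) holds, K gives O(~close_hatch).
Premise 1 is O(~withhold_checklist → close_hatch); contrapositively O(~close_hatch → withhold_checklist). Since O(~close_hatch) holds, K gives O(withhold_checklist).
Premise 3 is O(withhold_checklist → ~delete_patent); since O(withhold_checklist), deontic closure gives O(~delete_patent).
Premise 7 is O(summon_witness → delete_patent); contrapositively O(~delete_patent → ~summon_witness). Since O(~delete_patent) holds, K gives O(~summon_witness).
Premises 5, 6 do not contribute to this derivation.
So O(~summon_witness) follows.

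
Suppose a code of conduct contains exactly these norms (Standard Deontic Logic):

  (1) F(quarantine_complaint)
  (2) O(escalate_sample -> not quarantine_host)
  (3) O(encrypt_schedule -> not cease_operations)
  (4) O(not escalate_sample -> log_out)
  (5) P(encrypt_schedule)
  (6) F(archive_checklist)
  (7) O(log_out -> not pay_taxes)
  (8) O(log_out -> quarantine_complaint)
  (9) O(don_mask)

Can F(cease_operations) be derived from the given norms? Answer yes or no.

Premise 3 is O(encrypt_schedule -> not cease_operations), but O(encrypt_schedule) is not derivable from the premises (the permission P(encrypt_schedule) asserts only not O(not encrypt_schedule), not O(encrypt_schedule)), so it does not yield O(not cease_operations).
No other premise forces O(not cease_operations). An ideal world satisfying every premise can still have cease_operations true, so F(cease_operations) is not derivable.

No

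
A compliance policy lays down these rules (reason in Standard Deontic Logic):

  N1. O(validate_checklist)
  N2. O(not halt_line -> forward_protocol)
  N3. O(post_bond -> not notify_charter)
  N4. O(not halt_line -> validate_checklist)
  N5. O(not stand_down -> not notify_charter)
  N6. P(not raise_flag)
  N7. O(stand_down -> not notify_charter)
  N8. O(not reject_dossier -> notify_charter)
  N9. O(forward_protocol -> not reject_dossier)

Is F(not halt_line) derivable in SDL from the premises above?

Premises 7 and 5 are O(stand_down -> not notify_charter) and O(not stand_down -> not notify_charter); every ideal world satisfies stand_down or not stand_down, so in either case not notify_charter holds — hence O(not notify_charter).
The contrapositive of premise 8 (O(not reject_dossier -> notify_charter)) is O(not notify_charter -> reject_dossier), and O(not notify_charter) is already established, so O(reject_dossier).
The contrapositive of premise 9 (O(forward_protocol -> not reject_dossier)) is O(reject_dossier -> not forward_protocol), and O(reject_dossier) is already established, so O(not forward_protocol).
The contrapositive of premise 2 (O(not halt_line -> forward_protocol)) is O(not forward_protocol -> halt_line), and O(not forward_protocol) is already established, so O(halt_line).
Premises 1, 3, 4, 6 do not contribute to this derivation.
So O(halt_line) holds, i.e. F(not halt_line). The claim follows.

Yes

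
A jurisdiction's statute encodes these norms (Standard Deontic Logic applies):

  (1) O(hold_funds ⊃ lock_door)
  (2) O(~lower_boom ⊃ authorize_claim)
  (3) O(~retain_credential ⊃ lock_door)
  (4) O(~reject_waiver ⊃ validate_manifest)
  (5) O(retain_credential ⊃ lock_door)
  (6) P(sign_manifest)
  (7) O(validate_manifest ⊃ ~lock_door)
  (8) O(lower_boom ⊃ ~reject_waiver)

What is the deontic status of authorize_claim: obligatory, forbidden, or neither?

By case analysis on retain_credential: premise 5 gives O(retain_credential ⊃ lock_door) and premise 3 gives O(~retain_credential ⊃ lock_door), so O(lock_door) either way.
Premise 7, O(validate_manifest ⊃ ~lock_door), contraposes to O(lock_door ⊃ ~validate_manifest); with O(lock_door) we get O(~validate_manifest).
Premise 4 is O(~reject_waiver ⊃ validate_manifest); contrapositively O(~validate_manifest ⊃ reject_waiver). Since O(~validate_manifest) holds, K gives O(reject_waiver).
The contrapositive of premise 8 (O(lower_boom ⊃ ~reject_waiver)) is O(reject_waiver ⊃ ~lower_boom), and O(reject_waiver) is already established, so O(~lower_boom).
From O(~lower_boom) and premise 2, O(~lower_boom ⊃ authorize_claim), we obtain O(authorize_claim).
Premises 1, 6 do not contribute to this derivation.
Hence authorize_claim is obligatory.

Obligatory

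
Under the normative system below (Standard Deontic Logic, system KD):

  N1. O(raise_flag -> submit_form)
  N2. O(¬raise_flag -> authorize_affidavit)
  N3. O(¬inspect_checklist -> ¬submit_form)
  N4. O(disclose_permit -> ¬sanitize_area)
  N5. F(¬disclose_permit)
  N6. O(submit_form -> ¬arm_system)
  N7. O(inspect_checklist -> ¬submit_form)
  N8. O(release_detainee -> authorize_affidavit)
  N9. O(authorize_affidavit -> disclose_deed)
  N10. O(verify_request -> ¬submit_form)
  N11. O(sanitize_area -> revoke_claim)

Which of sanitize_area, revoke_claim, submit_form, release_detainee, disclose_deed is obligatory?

Premises 7 and 3 are O(inspect_checklist -> ¬submit_form) and O(¬inspect_checklist -> ¬submit_form); every ideal world satisfies inspect_checklist or ¬inspect_checklist, so in either case ¬submit_form holds — hence O(¬submit_form).
Premise 1, O(raise_flag -> submit_form), contraposes to O(¬submit_form -> ¬raise_flag); with O(¬submit_form) we get O(¬raise_flag).
Premise 2 is O(¬raise_flag -> authorize_affidavit); since O(¬raise_flag), deontic closure gives O(authorize_affidavit).
Applying K to premise 9 (O(authorize_affidavit -> disclose_deed)) and O(authorize_affidavit) yields O(disclose_deed).
So O(disclose_deed) holds — disclose_deed is obligatory. None of the other listed options is made obligatory by any chain of premises.

disclose_deed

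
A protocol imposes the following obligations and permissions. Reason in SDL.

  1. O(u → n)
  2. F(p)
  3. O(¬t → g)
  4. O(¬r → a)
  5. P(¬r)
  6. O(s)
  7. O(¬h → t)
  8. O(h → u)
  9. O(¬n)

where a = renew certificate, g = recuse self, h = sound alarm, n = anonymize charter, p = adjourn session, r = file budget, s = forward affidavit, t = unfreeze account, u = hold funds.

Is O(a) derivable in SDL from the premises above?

No

Premise 4 is O(¬r → a), but O(¬r) is not derivable from the premises (the permission P(¬r) asserts only ¬O(r), not O(¬r)), so it does not yield O(a).
No other premise forces O(a). An ideal world satisfying every premise can still have a false, so O(a) is not derivable.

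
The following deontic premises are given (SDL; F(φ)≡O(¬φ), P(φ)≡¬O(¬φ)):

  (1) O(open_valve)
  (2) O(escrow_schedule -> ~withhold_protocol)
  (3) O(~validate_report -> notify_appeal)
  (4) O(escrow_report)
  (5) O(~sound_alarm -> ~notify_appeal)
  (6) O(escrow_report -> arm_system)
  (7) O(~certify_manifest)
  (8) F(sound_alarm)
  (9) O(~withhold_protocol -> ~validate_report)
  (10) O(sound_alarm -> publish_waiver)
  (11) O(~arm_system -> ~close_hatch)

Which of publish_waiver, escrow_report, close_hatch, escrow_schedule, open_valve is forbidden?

F(sound_alarm) at premise 8 means O(~sound_alarm).
With premise 5, O(~sound_alarm -> ~notify_appeal), the K-axiom yields O(~notify_appeal).
The contrapositive of premise 3 (O(~validate_report -> notify_appeal)) is O(~notify_appeal -> validate_report), and O(~notify_appeal) is already established, so O(validate_report).
The contrapositive of premise 9 (O(~withhold_protocol -> ~validate_report)) is O(validate_report -> withhold_protocol), and O(validate_report) is already established, so O(withhold_protocol).
Premise 2 is O(escrow_schedule -> ~withhold_protocol); contrapositively O(withhold_protocol -> ~escrow_schedule). Since O(withhold_protocol) holds, K gives O(~escrow_schedule).
So O(~escrow_schedule) holds, i.e. escrow_schedule is forbidden. None of the other listed options is forbidden under the premises.

escrow_schedule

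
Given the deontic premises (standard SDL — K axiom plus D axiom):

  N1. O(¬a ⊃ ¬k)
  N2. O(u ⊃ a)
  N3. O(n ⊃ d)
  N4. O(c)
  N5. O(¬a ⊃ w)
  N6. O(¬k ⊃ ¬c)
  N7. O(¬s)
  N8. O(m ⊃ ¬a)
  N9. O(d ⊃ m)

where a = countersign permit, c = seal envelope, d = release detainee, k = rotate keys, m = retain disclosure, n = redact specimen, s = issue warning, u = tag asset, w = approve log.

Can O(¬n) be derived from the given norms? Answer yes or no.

From premise 4 we have O(c).
Premise 6 is O(¬k ⊃ ¬c); contrapositively O(c ⊃ k). Since O(c) holds, K gives O(k).
Premise 1 is O(¬a ⊃ ¬k); contrapositively O(k ⊃ a). Since O(k) holds, K gives O(a).
Premise 8 is O(m ⊃ ¬a); contrapositively O(a ⊃ ¬m). Since O(a) holds, K gives O(¬m).
Premise 9 is O(d ⊃ m); contrapositively O(¬m ⊃ ¬d). Since O(¬m) holds, K gives O(¬d).
Premise 3 is O(n ⊃ d); contrapositively O(¬d ⊃ ¬n). Since O(¬d) holds, K gives O(¬n).
Premises 2, 5, 7 do not contribute to this derivation.
So O(¬n) follows.

Yes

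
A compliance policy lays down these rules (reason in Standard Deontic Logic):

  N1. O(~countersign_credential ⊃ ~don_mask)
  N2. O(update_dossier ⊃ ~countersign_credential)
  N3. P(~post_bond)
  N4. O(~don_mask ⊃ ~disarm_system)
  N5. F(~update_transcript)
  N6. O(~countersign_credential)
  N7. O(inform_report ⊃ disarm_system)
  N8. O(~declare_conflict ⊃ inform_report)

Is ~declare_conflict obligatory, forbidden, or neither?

Premise 6 gives O(~countersign_credential).
Applying K to premise 1 (O(~countersign_credential ⊃ ~don_mask)) and O(~countersign_credential) yields O(~don_mask).
Premise 4 is O(~don_mask ⊃ ~disarm_system); since O(~don_mask), deontic closure gives O(~disarm_system).
Premise 7, O(inform_report ⊃ disarm_system), contraposes to O(~disarm_system ⊃ ~inform_report); with O(~disarm_system) we get O(~inform_report).
Premise 8 is O(~declare_conflict ⊃ inform_report); contrapositively O(~inform_report ⊃ declare_conflict). Since O(~inform_report) holds, K gives O(declare_conflict).
Premises 2, 3, 5 do not contribute to this derivation.
Thus O(declare_conflict), which is F(~declare_conflict): ~declare_conflict is forbidden.

Forbidden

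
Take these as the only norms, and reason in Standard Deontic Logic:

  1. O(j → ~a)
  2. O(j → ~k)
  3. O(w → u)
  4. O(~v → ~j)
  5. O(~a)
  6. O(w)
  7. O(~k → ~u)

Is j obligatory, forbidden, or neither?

Premise 6 states O(w) outright.
Premise 3 is O(w → u); since O(w), deontic closure gives O(u).
The contrapositive of premise 7 (O(~k → ~u)) is O(u → k), and O(u) is already established, so O(k).
Premise 2 is O(j → ~k); contrapositively O(k → ~j). Since O(k) holds, K gives O(~j).
Premises 1, 4, 5 do not contribute to this derivation.
Thus O(~j), which is F(j): j is forbidden.

Forbidden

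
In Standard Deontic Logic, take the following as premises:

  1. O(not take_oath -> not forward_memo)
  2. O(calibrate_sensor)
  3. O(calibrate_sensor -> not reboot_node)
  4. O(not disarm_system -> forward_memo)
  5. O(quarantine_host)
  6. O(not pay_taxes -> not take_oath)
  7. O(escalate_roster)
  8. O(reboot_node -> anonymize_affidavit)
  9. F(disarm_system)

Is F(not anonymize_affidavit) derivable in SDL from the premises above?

No

Premise 8 is O(reboot_node -> anonymize_affidavit), but O(reboot_node) is not derivable from the premises, so it does not yield O(anonymize_affidavit).
No other premise forces O(anonymize_affidavit). An ideal world satisfying every premise can still have not anonymize_affidavit true, so F(not anonymize_affidavit) is not derivable.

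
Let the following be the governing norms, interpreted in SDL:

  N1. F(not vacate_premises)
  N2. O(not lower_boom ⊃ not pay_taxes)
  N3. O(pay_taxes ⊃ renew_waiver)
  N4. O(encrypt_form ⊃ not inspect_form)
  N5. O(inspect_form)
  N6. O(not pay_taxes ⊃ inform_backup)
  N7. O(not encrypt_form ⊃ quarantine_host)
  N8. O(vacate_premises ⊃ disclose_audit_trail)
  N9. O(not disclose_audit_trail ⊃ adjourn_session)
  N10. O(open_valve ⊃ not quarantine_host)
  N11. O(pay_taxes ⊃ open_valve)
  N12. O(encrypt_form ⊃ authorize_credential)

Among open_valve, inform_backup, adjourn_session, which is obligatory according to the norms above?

Premise 5 gives O(inspect_form).
Premise 4 is O(encrypt_form ⊃ not inspect_form); contrapositively O(inspect_form ⊃ not encrypt_form). Since O(inspect_form) holds, K gives O(not encrypt_form).
Applying K to premise 7 (O(not encrypt_form ⊃ quarantine_host)) and O(not encrypt_form) yields O(quarantine_host).
Premise 10, O(open_valve ⊃ not quarantine_host), contraposes to O(quarantine_host ⊃ not open_valve); with O(quarantine_host) we get O(not open_valve).
Premise 11, O(pay_taxes ⊃ open_valve), contraposes to O(not open_valve ⊃ not pay_taxes); with O(not open_valve) we get O(not pay_taxes).
Applying K to premise 6 (O(not pay_taxes ⊃ inform_backup)) and O(not pay_taxes) yields O(inform_backup).
So O(inform_backup) holds — inform_backup is obligatory. None of the other listed options is made obligatory by any chain of premises.

inform_backup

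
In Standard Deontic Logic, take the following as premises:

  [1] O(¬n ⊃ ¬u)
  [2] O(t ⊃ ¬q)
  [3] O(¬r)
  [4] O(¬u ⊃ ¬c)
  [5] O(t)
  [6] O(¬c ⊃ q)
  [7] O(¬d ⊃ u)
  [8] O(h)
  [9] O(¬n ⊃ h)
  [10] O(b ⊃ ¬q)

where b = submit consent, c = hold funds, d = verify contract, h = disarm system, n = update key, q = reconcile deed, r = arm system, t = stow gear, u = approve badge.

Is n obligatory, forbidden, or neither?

Premise 5 states O(t) outright.
Applying K to premise 2 (O(t ⊃ ¬q)) and O(t) yields O(¬q).
Premise 6 is O(¬c ⊃ q); contrapositively O(¬q ⊃ c). Since O(¬q) holds, K gives O(c).
Premise 4 is O(¬u ⊃ ¬c); contrapositively O(c ⊃ u). Since O(c) holds, K gives O(u).
The contrapositive of premise 1 (O(¬n ⊃ ¬u)) is O(u ⊃ n), and O(u) is already established, so O(n).
Premises 3, 7, 8, 9, 10 do not contribute to this derivation.
Hence n is obligatory.

Obligatory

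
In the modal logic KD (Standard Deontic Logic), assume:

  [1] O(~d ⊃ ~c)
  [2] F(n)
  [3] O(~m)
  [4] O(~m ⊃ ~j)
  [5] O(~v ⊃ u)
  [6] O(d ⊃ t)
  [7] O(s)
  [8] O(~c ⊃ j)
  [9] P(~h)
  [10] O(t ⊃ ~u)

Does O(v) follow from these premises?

Premise 3 gives O(~m).
Premise 4 is O(~m ⊃ ~j); since O(~m), deontic closure gives O(~j).
Premise 8, O(~c ⊃ j), contraposes to O(~j ⊃ c); with O(~j) we get O(c).
The contrapositive of premise 1 (O(~d ⊃ ~c)) is O(c ⊃ d), and O(c) is already established, so O(d).
Applying K to premise 6 (O(d ⊃ t)) and O(d) yields O(t).
With premise 10, O(t ⊃ ~u), the K-axiom yields O(~u).
Premise 5 is O(~v ⊃ u); contrapositively O(~u ⊃ v). Since O(~u) holds, K gives O(v).
Premises 2, 7, 9 do not contribute to this derivation.
So O(v) follows.

Yes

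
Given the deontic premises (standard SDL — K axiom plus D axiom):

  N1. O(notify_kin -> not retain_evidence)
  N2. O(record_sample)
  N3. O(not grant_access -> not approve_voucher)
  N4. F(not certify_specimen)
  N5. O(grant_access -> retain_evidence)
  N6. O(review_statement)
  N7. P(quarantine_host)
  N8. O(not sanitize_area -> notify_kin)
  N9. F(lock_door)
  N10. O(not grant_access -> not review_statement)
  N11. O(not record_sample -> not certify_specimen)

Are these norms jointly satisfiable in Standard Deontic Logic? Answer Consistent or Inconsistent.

Consistent

Premise 11 is O(not record_sample -> not certify_specimen), but O(not record_sample) is not derivable from the premises, so it does not yield O(not certify_specimen).
So O(not certify_specimen) is not derivable, and the apparent clash with O(certify_specimen) does not arise.
A world satisfying every obligation exists (e.g. approve_voucher=false, certify_specimen=true, grant_access=true, lock_door=false, notify_kin=false, quarantine_host=false, record_sample=true, retain_evidence=true, review_statement=true, sanitize_area=true); no atom is both obligatory and forbidden, so the set is consistent.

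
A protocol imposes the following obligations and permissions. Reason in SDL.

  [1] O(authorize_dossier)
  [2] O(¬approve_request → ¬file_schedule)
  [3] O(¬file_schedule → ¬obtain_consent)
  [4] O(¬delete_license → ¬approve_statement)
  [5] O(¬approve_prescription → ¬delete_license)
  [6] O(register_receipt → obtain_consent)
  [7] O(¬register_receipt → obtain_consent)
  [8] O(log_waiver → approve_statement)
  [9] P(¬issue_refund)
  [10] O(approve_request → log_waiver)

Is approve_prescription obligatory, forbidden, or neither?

Premises 6 and 7 cover both cases: O(register_receipt → obtain_consent) and O(¬register_receipt → obtain_consent). Since register_receipt ∨ ¬register_receipt is a tautology, O(obtain_consent) follows.
Premise 3 is O(¬file_schedule → ¬obtain_consent); contrapositively O(obtain_consent → file_schedule). Since O(obtain_consent) holds, K gives O(file_schedule).
Premise 2 is O(¬approve_request → ¬file_schedule); contrapositively O(file_schedule → approve_request). Since O(file_schedule) holds, K gives O(approve_request).
With premise 10, O(approve_request → log_waiver), the K-axiom yields O(log_waiver).
From O(log_waiver) and premise 8, O(log_waiver → approve_statement), we obtain O(approve_statement).
Premise 4, O(¬delete_license → ¬approve_statement), contraposes to O(approve_statement → delete_license); with O(approve_statement) we get O(delete_license).
The contrapositive of premise 5 (O(¬approve_prescription → ¬delete_license)) is O(delete_license → approve_prescription), and O(delete_license) is already established, so O(approve_prescription).
Premises 1, 9 do not contribute to this derivation.
Hence approve_prescription is obligatory.

Obligatory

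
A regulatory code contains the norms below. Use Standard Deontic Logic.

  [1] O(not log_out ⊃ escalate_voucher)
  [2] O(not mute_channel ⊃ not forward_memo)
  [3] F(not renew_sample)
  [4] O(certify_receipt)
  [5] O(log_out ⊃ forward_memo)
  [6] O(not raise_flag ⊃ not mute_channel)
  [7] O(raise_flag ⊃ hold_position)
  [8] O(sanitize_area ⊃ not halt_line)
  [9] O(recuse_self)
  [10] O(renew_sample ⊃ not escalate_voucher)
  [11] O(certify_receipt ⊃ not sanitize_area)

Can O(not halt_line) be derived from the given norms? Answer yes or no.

No

Premise 8 is O(sanitize_area ⊃ not halt_line), but O(sanitize_area) is not derivable from the premises, so it does not yield O(not halt_line).
No other premise forces O(not halt_line). An ideal world satisfying every premise can still have not halt_line false, so O(not halt_line) is not derivable.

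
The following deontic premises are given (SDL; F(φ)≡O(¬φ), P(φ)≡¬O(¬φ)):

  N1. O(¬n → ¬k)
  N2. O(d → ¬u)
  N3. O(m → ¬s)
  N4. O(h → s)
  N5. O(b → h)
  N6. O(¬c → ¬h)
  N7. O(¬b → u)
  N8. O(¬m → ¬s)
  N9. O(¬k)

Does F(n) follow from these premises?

No

Premise 1 is O(¬n → ¬k); even if O(¬k) held, inferring O(¬n) would be affirming the consequent — invalid.
No other premise forces O(¬n). An ideal world satisfying every premise can still have n true, so F(n) is not derivable.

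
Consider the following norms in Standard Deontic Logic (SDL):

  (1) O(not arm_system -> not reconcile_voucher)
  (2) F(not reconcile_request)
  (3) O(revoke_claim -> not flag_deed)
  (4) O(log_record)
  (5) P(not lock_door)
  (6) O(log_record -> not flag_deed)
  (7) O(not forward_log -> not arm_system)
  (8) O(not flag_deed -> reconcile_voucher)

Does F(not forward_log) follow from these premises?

Premise 4 states O(log_record) outright.
Premise 6 is O(log_record -> not flag_deed); since O(log_record), deontic closure gives O(not flag_deed).
Premise 8 is O(not flag_deed -> reconcile_voucher); since O(not flag_deed), deontic closure gives O(reconcile_voucher).
Premise 1 is O(not arm_system -> not reconcile_voucher); contrapositively O(reconcile_voucher -> arm_system). Since O(reconcile_voucher) holds, K gives O(arm_system).
Premise 7 is O(not forward_log -> not arm_system); contrapositively O(arm_system -> forward_log). Since O(arm_system) holds, K gives O(forward_log).
Premises 2, 3, 5 do not contribute to this derivation.
So O(forward_log) holds, i.e. F(not forward_log). The claim follows.

Yes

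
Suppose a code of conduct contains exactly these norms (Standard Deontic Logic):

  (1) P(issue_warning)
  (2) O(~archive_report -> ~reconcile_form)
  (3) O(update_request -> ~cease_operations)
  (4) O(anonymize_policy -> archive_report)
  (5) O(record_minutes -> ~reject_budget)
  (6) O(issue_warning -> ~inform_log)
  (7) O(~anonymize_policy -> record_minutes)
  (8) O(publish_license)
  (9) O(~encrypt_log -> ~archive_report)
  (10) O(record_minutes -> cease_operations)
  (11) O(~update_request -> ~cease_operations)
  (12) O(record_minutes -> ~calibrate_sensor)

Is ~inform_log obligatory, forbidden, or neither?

Premise 6 is O(issue_warning -> ~inform_log), but O(issue_warning) is not derivable from the premises (the permission P(issue_warning) asserts only ~O(~issue_warning), not O(issue_warning)), so it does not yield O(~inform_log).
No premise or chain of K-axiom applications forces O(~inform_log), and none forces O(inform_log). So ~inform_log is neither obligatory nor forbidden under these norms.

Neither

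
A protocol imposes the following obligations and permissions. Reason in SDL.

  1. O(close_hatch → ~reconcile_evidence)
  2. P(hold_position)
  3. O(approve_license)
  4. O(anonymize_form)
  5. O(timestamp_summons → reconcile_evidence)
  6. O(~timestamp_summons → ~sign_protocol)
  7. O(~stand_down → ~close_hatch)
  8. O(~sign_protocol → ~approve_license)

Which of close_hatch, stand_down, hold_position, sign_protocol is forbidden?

Premise 3 states O(approve_license) outright.
Premise 8, O(~sign_protocol → ~approve_license), contraposes to O(approve_license → sign_protocol); with O(approve_license) we get O(sign_protocol).
Premise 6, O(~timestamp_summons → ~sign_protocol), contraposes to O(sign_protocol → timestamp_summons); with O(sign_protocol) we get O(timestamp_summons).
Applying K to premise 5 (O(timestamp_summons → reconcile_evidence)) and O(timestamp_summons) yields O(reconcile_evidence).
Premise 1 is O(close_hatch → ~reconcile_evidence); contrapositively O(reconcile_evidence → ~close_hatch). Since O(reconcile_evidence) holds, K gives O(~close_hatch).
So O(~close_hatch) holds, i.e. close_hatch is forbidden. None of the other listed options is forbidden under the premises.

close_hatch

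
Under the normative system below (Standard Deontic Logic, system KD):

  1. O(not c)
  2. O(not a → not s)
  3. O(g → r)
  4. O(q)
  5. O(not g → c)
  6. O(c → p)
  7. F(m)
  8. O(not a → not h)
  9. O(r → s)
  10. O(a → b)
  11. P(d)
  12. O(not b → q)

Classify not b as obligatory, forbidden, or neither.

Forbidden

Premise 1 gives O(not c).
The contrapositive of premise 5 (O(not g → c)) is O(not c → g), and O(not c) is already established, so O(g).
Applying K to premise 3 (O(g → r)) and O(g) yields O(r).
From O(r) and premise 9, O(r → s), we obtain O(s).
Premise 2, O(not a → not s), contraposes to O(s → a); with O(s) we get O(a).
Applying K to premise 10 (O(a → b)) and O(a) yields O(b).
Premises 4, 6, 7, 8, 11, 12 do not contribute to this derivation.
Thus O(b), which is F(not b): not b is forbidden.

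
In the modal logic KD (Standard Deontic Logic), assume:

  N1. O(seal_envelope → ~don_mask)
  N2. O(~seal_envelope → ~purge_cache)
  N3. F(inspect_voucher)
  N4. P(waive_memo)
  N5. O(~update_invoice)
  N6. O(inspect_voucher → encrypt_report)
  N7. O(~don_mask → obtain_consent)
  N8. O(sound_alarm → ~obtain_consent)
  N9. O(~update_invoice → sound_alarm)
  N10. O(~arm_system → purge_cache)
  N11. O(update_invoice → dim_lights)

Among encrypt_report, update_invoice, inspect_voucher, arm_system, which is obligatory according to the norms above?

Premise 5 gives O(~update_invoice).
Premise 9 is O(~update_invoice → sound_alarm); since O(~update_invoice), deontic closure gives O(sound_alarm).
From O(sound_alarm) and premise 8, O(sound_alarm → ~obtain_consent), we obtain O(~obtain_consent).
The contrapositive of premise 7 (O(~don_mask → obtain_consent)) is O(~obtain_consent → don_mask), and O(~obtain_consent) is already established, so O(don_mask).
Premise 1 is O(seal_envelope → ~don_mask); contrapositively O(don_mask → ~seal_envelope). Since O(don_mask) holds, K gives O(~seal_envelope).
Premise 2 is O(~seal_envelope → ~purge_cache); since O(~seal_envelope), deontic closure gives O(~purge_cache).
Premise 10, O(~arm_system → purge_cache), contraposes to O(~purge_cache → arm_system); with O(~purge_cache) we get O(arm_system).
So O(arm_system) holds — arm_system is obligatory. None of the other listed options is made obligatory by any chain of premises.

arm_system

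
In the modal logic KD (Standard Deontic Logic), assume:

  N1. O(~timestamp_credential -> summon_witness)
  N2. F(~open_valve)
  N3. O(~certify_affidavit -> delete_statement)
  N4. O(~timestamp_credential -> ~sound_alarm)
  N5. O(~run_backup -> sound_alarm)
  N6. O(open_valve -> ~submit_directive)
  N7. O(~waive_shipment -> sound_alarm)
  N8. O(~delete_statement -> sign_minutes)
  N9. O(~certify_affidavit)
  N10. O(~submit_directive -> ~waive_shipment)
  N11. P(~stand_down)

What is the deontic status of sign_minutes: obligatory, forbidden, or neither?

Neither

Premise 8 is O(~delete_statement -> sign_minutes), but O(~delete_statement) is not derivable from the premises, so it does not yield O(sign_minutes).
No premise or chain of K-axiom applications forces O(sign_minutes), and none forces O(~sign_minutes). So sign_minutes is neither obligatory nor forbidden under these norms.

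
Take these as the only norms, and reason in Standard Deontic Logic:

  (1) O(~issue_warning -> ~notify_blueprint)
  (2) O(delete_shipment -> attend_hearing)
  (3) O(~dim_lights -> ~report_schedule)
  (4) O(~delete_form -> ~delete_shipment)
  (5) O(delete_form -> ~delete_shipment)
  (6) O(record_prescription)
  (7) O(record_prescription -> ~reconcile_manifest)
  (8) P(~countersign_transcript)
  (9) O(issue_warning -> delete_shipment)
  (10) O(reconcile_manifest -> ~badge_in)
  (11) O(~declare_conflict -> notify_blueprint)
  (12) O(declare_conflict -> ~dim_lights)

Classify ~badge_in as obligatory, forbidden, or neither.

Premise 10 is O(reconcile_manifest -> ~badge_in), but O(reconcile_manifest) is not derivable from the premises, so it does not yield O(~badge_in).
No premise or chain of K-axiom applications forces O(~badge_in), and none forces O(badge_in). So ~badge_in is neither obligatory nor forbidden under these norms.

Neither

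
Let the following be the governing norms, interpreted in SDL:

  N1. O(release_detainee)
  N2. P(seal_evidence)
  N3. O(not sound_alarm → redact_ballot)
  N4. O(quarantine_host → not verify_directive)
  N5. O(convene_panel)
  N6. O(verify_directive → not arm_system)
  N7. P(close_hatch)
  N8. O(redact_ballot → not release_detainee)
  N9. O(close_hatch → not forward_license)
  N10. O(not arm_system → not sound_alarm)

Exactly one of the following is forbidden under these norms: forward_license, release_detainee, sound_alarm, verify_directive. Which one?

Premise 1 gives O(release_detainee).
The contrapositive of premise 8 (O(redact_ballot → not release_detainee)) is O(release_detainee → not redact_ballot), and O(release_detainee) is already established, so O(not redact_ballot).
Premise 3 is O(not sound_alarm → redact_ballot); contrapositively O(not redact_ballot → sound_alarm). Since O(not redact_ballot) holds, K gives O(sound_alarm).
Premise 10 is O(not arm_system → not sound_alarm); contrapositively O(sound_alarm → arm_system). Since O(sound_alarm) holds, K gives O(arm_system).
Premise 6 is O(verify_directive → not arm_system); contrapositively O(arm_system → not verify_directive). Since O(arm_system) holds, K gives O(not verify_directive).
So O(not verify_directive) holds, i.e. verify_directive is forbidden. None of the other listed options is forbidden under the premises.

verify_directive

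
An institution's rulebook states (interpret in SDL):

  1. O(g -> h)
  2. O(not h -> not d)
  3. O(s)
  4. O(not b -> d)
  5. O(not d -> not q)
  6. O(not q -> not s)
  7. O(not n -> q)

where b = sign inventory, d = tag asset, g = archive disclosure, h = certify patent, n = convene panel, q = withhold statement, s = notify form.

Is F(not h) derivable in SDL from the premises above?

Yes

From premise 3 we have O(s).
Premise 6, O(not q -> not s), contraposes to O(s -> q); with O(s) we get O(q).
The contrapositive of premise 5 (O(not d -> not q)) is O(q -> d), and O(q) is already established, so O(d).
Premise 2 is O(not h -> not d); contrapositively O(d -> h). Since O(d) holds, K gives O(h).
Premises 1, 4, 7 do not contribute to this derivation.
So O(h) holds, i.e. F(not h). The claim follows.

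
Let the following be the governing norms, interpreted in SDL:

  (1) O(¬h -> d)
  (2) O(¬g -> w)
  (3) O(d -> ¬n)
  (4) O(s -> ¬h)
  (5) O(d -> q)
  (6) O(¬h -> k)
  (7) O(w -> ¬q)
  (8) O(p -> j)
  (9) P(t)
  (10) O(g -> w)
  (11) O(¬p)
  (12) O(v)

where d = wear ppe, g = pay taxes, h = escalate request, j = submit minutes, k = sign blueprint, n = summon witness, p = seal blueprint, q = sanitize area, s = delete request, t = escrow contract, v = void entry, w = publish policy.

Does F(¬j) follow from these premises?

No

Premise 8 is O(p -> j), but O(p) is not derivable from the premises, so it does not yield O(j).
No other premise forces O(j). An ideal world satisfying every premise can still have ¬j true, so F(¬j) is not derivable.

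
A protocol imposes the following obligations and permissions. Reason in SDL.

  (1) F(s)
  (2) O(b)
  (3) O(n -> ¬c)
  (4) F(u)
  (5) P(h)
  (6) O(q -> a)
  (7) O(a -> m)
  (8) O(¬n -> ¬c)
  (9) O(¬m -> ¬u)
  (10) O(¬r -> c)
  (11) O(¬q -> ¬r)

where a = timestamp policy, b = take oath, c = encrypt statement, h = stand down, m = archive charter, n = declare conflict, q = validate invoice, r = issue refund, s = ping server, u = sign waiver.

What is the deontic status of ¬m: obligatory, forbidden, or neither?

Forbidden

By case analysis on n: premise 3 gives O(n -> ¬c) and premise 8 gives O(¬n -> ¬c), so O(¬c) either way.
The contrapositive of premise 10 (O(¬r -> c)) is O(¬c -> r), and O(¬c) is already established, so O(r).
The contrapositive of premise 11 (O(¬q -> ¬r)) is O(r -> q), and O(r) is already established, so O(q).
Applying K to premise 6 (O(q -> a)) and O(q) yields O(a).
With premise 7, O(a -> m), the K-axiom yields O(m).
Premises 1, 2, 4, 5, 9 do not contribute to this derivation.
Thus O(m), which is F(¬m): ¬m is forbidden.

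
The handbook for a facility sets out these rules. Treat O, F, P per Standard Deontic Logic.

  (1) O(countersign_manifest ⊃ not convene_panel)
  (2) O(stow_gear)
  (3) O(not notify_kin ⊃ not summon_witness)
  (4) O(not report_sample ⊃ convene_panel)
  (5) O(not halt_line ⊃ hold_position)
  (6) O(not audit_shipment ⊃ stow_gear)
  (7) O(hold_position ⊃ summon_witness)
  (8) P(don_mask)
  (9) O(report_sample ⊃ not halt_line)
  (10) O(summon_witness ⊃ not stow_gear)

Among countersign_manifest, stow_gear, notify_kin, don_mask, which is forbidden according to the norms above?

countersign_manifest

From premise 2 we have O(stow_gear).
The contrapositive of premise 10 (O(summon_witness ⊃ not stow_gear)) is O(stow_gear ⊃ not summon_witness), and O(stow_gear) is already established, so O(not summon_witness).
Premise 7 is O(hold_position ⊃ summon_witness); contrapositively O(not summon_witness ⊃ not hold_position). Since O(not summon_witness) holds, K gives O(not hold_position).
The contrapositive of premise 5 (O(not halt_line ⊃ hold_position)) is O(not hold_position ⊃ halt_line), and O(not hold_position) is already established, so O(halt_line).
Premise 9, O(report_sample ⊃ not halt_line), contraposes to O(halt_line ⊃ not report_sample); with O(halt_line) we get O(not report_sample).
Applying K to premise 4 (O(not report_sample ⊃ convene_panel)) and O(not report_sample) yields O(convene_panel).
Premise 1, O(countersign_manifest ⊃ not convene_panel), contraposes to O(convene_panel ⊃ not countersign_manifest); with O(convene_panel) we get O(not countersign_manifest).
So O(not countersign_manifest) holds, i.e. countersign_manifest is forbidden. None of the other listed options is forbidden under the premises.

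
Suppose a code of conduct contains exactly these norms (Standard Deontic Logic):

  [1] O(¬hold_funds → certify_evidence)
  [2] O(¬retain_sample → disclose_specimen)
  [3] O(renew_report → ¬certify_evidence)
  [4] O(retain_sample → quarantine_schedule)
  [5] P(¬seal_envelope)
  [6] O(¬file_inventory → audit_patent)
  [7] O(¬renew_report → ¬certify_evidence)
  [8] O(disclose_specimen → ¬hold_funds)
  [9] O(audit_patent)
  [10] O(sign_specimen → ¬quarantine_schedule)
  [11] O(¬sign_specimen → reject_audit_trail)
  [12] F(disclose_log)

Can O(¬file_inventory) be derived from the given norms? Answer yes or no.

Premise 6 is O(¬file_inventory → audit_patent); even if O(audit_patent) held, inferring O(¬file_inventory) would be affirming the consequent — invalid.
No other premise forces O(¬file_inventory). An ideal world satisfying every premise can still have ¬file_inventory false, so O(¬file_inventory) is not derivable.

No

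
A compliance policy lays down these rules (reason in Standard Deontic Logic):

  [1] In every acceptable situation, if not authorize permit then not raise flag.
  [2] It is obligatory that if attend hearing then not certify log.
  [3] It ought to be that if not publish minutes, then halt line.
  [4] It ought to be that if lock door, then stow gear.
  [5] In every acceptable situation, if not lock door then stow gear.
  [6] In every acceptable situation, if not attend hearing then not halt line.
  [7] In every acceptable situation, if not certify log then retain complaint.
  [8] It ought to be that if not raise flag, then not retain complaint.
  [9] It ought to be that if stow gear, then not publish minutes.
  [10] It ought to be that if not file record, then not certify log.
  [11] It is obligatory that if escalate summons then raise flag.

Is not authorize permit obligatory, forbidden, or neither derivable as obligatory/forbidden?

Forbidden

Premises 5 and 4 cover both cases: O(¬lock_door → stow_gear) and O(lock_door → stow_gear). Since ¬lock_door ∨ lock_door is a tautology, O(stow_gear) follows.
Applying K to premise 9 (O(stow_gear → ¬publish_minutes)) and O(stow_gear) yields O(¬publish_minutes).
Premise 3 is O(¬publish_minutes → halt_line); since O(¬publish_minutes), deontic closure gives O(halt_line).
Premise 6, O(¬attend_hearing → ¬halt_line), contraposes to O(halt_line → attend_hearing); with O(halt_line) we get O(attend_hearing).
Applying K to premise 2 (O(attend_hearing → ¬certify_log)) and O(attend_hearing) yields O(¬certify_log).
With premise 7, O(¬certify_log → retain_complaint), the K-axiom yields O(retain_complaint).
Premise 8 is O(¬raise_flag → ¬retain_complaint); contrapositively O(retain_complaint → raise_flag). Since O(retain_complaint) holds, K gives O(raise_flag).
Premise 1 is O(¬authorize_permit → ¬raise_flag); contrapositively O(raise_flag → authorize_permit). Since O(raise_flag) holds, K gives O(authorize_permit).
Premises 10, 11 do not contribute to this derivation.
Thus O(authorize_permit), which is F(¬authorize_permit): ¬authorize_permit is forbidden.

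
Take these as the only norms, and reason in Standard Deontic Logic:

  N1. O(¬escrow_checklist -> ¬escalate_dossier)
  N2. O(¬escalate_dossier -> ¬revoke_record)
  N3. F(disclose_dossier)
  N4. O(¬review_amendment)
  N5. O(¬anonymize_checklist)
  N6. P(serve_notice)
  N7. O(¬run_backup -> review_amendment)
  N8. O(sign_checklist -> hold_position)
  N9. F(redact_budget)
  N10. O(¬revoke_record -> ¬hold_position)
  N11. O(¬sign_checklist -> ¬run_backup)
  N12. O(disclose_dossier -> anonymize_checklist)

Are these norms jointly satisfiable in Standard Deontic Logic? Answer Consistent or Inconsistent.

Consistent

Premise 12 is O(disclose_dossier -> anonymize_checklist), but O(disclose_dossier) is not derivable from the premises, so it does not yield O(anonymize_checklist).
So O(anonymize_checklist) is not derivable, and the apparent clash with O(¬anonymize_checklist) does not arise.
A world satisfying every obligation exists (e.g. anonymize_checklist=false, disclose_dossier=false, escalate_dossier=true, escrow_checklist=true, hold_position=true, redact_budget=false, review_amendment=false, revoke_record=true, run_backup=true, serve_notice=false, sign_checklist=true); no atom is both obligatory and forbidden, so the set is consistent.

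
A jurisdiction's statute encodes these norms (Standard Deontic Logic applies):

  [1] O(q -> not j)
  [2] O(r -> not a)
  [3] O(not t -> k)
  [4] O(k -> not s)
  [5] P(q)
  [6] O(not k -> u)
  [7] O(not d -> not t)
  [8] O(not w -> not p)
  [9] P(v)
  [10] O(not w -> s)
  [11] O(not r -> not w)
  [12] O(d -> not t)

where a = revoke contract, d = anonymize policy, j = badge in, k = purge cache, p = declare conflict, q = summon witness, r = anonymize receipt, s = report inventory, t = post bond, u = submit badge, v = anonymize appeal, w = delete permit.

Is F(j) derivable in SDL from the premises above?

Premise 1 is O(q -> not j), but O(q) is not derivable from the premises (the permission P(q) asserts only not O(not q), not O(q)), so it does not yield O(not j).
No other premise forces O(not j). An ideal world satisfying every premise can still have j true, so F(j) is not derivable.

No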